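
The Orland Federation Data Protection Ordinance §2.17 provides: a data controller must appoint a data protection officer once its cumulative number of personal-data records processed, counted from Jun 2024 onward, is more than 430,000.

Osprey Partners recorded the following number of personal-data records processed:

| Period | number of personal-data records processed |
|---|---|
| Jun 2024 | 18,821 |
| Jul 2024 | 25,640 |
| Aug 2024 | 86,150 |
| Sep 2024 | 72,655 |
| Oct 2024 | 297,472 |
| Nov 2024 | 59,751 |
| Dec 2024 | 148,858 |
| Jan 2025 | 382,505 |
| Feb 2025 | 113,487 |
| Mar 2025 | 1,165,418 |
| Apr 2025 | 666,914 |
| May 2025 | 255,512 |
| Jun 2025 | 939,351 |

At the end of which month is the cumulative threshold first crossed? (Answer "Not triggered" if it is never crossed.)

Oct 2024

Through Jun 2024: 18,821
Through Jul 2024: 44,461
Through Aug 2024: 130,611
Through Sep 2024: 203,266
Through Oct 2024: 500,738 ← exceeds threshold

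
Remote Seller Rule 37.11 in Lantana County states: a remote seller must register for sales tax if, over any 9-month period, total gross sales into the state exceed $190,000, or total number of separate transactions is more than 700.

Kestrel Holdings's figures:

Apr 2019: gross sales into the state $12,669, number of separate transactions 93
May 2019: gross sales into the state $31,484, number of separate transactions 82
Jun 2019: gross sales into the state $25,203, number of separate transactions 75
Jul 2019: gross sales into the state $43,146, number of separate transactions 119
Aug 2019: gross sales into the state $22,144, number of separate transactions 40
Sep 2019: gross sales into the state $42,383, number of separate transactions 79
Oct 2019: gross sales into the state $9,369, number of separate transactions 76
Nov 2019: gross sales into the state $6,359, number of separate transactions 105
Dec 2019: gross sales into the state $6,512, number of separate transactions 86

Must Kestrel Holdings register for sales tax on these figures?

Total gross sales into the state: $12,669 + $31,484 + $25,203 + $43,146 + $22,144 + $42,383 + $9,369 + $6,359 + $6,512 = $199,269 (> $190,000).
Total number of separate transactions: 93 + 82 + 75 + 119 + 40 + 79 + 76 + 105 + 86 = 755 (> 700).
The test is 'or': at least one threshold is exceeded.

Yes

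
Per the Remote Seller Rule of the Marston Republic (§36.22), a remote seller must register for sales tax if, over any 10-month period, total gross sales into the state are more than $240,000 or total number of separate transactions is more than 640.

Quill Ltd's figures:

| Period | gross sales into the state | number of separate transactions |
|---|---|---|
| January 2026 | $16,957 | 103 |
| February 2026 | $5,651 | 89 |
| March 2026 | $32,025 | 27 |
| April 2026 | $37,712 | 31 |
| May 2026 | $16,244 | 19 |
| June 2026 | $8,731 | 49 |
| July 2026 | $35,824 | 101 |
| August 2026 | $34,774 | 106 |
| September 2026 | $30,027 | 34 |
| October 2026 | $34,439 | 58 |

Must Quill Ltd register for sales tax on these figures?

Yes

Total gross sales into the state: $16,957 + $5,651 + $32,025 + $37,712 + $16,244 + $8,731 + $35,824 + $34,774 + $30,027 + $34,439 = $252,384 (> $240,000).
Total number of separate transactions: 103 + 89 + 27 + 31 + 19 + 49 + 101 + 106 + 34 + 58 = 617 (≤ 640).
The test is 'or': at least one threshold is exceeded.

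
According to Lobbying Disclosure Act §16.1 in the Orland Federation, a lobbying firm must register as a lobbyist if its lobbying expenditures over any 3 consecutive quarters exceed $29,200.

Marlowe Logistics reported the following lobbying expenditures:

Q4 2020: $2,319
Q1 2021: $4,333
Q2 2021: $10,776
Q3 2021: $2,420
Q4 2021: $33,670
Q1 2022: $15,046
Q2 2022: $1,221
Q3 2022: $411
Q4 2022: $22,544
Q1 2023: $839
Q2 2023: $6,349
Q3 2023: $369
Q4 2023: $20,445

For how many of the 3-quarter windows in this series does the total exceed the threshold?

4

Q4 2020–Q2 2021: $2,319 + $4,333 + $10,776 = $17,428 (under)
Q1 2021–Q3 2021: $4,333 + $10,776 + $2,420 = $17,529 (under)
Q2 2021–Q4 2021: $10,776 + $2,420 + $33,670 = $46,866 (over)
Q3 2021–Q1 2022: $2,420 + $33,670 + $15,046 = $51,136 (over)
Q4 2021–Q2 2022: $33,670 + $15,046 + $1,221 = $49,937 (over)
Q1 2022–Q3 2022: $15,046 + $1,221 + $411 = $16,678 (under)
Q2 2022–Q4 2022: $1,221 + $411 + $22,544 = $24,176 (under)
Q3 2022–Q1 2023: $411 + $22,544 + $839 = $23,794 (under)
Q4 2022–Q2 2023: $22,544 + $839 + $6,349 = $29,732 (over)
Q1 2023–Q3 2023: $839 + $6,349 + $369 = $7,557 (under)
Q2 2023–Q4 2023: $6,349 + $369 + $20,445 = $27,163 (under)
4 windows exceed the threshold.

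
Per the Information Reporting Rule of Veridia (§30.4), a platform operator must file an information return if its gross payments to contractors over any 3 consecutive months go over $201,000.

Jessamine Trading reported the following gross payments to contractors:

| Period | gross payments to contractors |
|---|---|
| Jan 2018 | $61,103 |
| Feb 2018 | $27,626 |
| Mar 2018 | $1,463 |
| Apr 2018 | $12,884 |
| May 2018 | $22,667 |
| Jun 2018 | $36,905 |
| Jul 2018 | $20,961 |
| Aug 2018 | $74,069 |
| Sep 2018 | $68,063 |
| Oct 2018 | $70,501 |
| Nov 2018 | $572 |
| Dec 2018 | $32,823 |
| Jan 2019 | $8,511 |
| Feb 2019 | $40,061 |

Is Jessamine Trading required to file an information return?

Jan 2018–Mar 2018: $61,103 + $27,626 + $1,463 = $90,192 (under)
Feb 2018–Apr 2018: $27,626 + $1,463 + $12,884 = $41,973 (under)
Mar 2018–May 2018: $1,463 + $12,884 + $22,667 = $37,014 (under)
Apr 2018–Jun 2018: $12,884 + $22,667 + $36,905 = $72,456 (under)
May 2018–Jul 2018: $22,667 + $36,905 + $20,961 = $80,533 (under)
Jun 2018–Aug 2018: $36,905 + $20,961 + $74,069 = $131,935 (under)
Jul 2018–Sep 2018: $20,961 + $74,069 + $68,063 = $163,093 (under)
Aug 2018–Oct 2018: $74,069 + $68,063 + $70,501 = $212,633 (over)
Sep 2018–Nov 2018: $68,063 + $70,501 + $572 = $139,136 (under)
Oct 2018–Dec 2018: $70,501 + $572 + $32,823 = $103,896 (under)
Nov 2018–Jan 2019: $572 + $32,823 + $8,511 = $41,906 (under)
Dec 2018–Feb 2019: $32,823 + $8,511 + $40,061 = $81,395 (under)
At least one window exceeds $201,000.

Yes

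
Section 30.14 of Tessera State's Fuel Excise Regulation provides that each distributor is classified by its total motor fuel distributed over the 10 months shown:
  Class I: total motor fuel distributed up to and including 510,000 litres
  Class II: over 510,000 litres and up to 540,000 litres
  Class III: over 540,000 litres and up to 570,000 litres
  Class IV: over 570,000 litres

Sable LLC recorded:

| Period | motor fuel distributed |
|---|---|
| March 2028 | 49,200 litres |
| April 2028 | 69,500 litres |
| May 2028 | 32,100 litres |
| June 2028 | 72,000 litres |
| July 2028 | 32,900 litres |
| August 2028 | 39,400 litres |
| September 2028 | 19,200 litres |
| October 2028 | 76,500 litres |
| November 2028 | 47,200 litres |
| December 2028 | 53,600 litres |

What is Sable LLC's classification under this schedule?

Class I

Total motor fuel distributed: 49,200 litres + 69,500 litres + 32,100 litres + 72,000 litres + 32,900 litres + 39,400 litres + 19,200 litres + 76,500 litres + 47,200 litres + 53,600 litres = 491,600 litres.
491,600 litres ≤ 510,000 litres, so Class I applies.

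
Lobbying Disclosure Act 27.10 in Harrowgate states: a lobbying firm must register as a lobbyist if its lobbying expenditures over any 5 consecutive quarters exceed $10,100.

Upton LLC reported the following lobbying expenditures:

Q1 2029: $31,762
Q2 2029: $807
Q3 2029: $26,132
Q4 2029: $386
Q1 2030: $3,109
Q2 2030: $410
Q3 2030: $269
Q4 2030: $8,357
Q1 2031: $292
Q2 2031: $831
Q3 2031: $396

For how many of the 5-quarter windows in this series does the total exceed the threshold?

Q1 2029–Q1 2030: $31,762 + $807 + $26,132 + $386 + $3,109 = $62,196 (over)
Q2 2029–Q2 2030: $807 + $26,132 + $386 + $3,109 + $410 = $30,844 (over)
Q3 2029–Q3 2030: $26,132 + $386 + $3,109 + $410 + $269 = $30,306 (over)
Q4 2029–Q4 2030: $386 + $3,109 + $410 + $269 + $8,357 = $12,531 (over)
Q1 2030–Q1 2031: $3,109 + $410 + $269 + $8,357 + $292 = $12,437 (over)
Q2 2030–Q2 2031: $410 + $269 + $8,357 + $292 + $831 = $10,159 (over)
Q3 2030–Q3 2031: $269 + $8,357 + $292 + $831 + $396 = $10,145 (over)
7 windows exceed the threshold.

7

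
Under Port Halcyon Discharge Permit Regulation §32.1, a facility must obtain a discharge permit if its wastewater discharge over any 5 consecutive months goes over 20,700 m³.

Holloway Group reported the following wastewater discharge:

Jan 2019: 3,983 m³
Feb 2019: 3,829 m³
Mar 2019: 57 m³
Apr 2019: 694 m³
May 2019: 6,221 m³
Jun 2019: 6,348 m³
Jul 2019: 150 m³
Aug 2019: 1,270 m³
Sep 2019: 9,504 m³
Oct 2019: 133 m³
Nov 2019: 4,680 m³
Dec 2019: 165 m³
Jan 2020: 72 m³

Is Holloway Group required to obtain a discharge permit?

Yes

Jan 2019–May 2019: 3,983 m³ + 3,829 m³ + 57 m³ + 694 m³ + 6,221 m³ = 14,784 m³ (under)
Feb 2019–Jun 2019: 3,829 m³ + 57 m³ + 694 m³ + 6,221 m³ + 6,348 m³ = 17,149 m³ (under)
Mar 2019–Jul 2019: 57 m³ + 694 m³ + 6,221 m³ + 6,348 m³ + 150 m³ = 13,470 m³ (under)
Apr 2019–Aug 2019: 694 m³ + 6,221 m³ + 6,348 m³ + 150 m³ + 1,270 m³ = 14,683 m³ (under)
May 2019–Sep 2019: 6,221 m³ + 6,348 m³ + 150 m³ + 1,270 m³ + 9,504 m³ = 23,493 m³ (over)
Jun 2019–Oct 2019: 6,348 m³ + 150 m³ + 1,270 m³ + 9,504 m³ + 133 m³ = 17,405 m³ (under)
Jul 2019–Nov 2019: 150 m³ + 1,270 m³ + 9,504 m³ + 133 m³ + 4,680 m³ = 15,737 m³ (under)
Aug 2019–Dec 2019: 1,270 m³ + 9,504 m³ + 133 m³ + 4,680 m³ + 165 m³ = 15,752 m³ (under)
Sep 2019–Jan 2020: 9,504 m³ + 133 m³ + 4,680 m³ + 165 m³ + 72 m³ = 14,554 m³ (under)
At least one window exceeds 20,700 m³.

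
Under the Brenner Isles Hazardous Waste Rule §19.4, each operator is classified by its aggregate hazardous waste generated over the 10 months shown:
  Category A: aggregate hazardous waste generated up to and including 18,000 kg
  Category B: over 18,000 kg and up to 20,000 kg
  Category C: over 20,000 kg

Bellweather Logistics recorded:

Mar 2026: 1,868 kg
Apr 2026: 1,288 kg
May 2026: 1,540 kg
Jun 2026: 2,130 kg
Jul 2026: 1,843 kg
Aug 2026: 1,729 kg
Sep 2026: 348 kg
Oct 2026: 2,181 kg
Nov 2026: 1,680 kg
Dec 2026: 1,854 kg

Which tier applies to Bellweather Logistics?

Aggregate hazardous waste generated: 1,868 kg + 1,288 kg + 1,540 kg + 2,130 kg + 1,843 kg + 1,729 kg + 348 kg + 2,181 kg + 1,680 kg + 1,854 kg = 16,461 kg.
16,461 kg ≤ 18,000 kg, so Category A applies.

Category A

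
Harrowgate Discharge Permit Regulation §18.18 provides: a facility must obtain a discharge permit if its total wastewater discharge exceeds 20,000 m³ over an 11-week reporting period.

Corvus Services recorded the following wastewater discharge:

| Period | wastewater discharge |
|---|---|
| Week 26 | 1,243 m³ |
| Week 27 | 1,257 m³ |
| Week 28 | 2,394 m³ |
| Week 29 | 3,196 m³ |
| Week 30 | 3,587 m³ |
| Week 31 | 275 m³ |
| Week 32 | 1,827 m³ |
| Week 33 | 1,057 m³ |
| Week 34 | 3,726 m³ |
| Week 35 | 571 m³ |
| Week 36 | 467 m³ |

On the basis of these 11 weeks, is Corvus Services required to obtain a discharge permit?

Total wastewater discharge: 1,243 m³ + 1,257 m³ + 2,394 m³ + 3,196 m³ + 3,587 m³ + 275 m³ + 1,827 m³ + 1,057 m³ + 3,726 m³ + 571 m³ + 467 m³ = 19,600 m³.
19,600 m³ ≤ 20,000 m³, so the threshold is not exceeded.

No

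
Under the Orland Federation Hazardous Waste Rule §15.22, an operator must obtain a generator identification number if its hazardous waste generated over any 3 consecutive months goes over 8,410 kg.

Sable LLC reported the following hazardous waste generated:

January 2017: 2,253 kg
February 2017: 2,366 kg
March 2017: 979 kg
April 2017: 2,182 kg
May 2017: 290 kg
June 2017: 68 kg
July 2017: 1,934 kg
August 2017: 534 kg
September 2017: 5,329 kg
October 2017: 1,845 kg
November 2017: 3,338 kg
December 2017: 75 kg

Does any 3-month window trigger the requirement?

January 2017–March 2017: 2,253 kg + 2,366 kg + 979 kg = 5,598 kg (under)
February 2017–April 2017: 2,366 kg + 979 kg + 2,182 kg = 5,527 kg (under)
March 2017–May 2017: 979 kg + 2,182 kg + 290 kg = 3,451 kg (under)
April 2017–June 2017: 2,182 kg + 290 kg + 68 kg = 2,540 kg (under)
May 2017–July 2017: 290 kg + 68 kg + 1,934 kg = 2,292 kg (under)
June 2017–August 2017: 68 kg + 1,934 kg + 534 kg = 2,536 kg (under)
July 2017–September 2017: 1,934 kg + 534 kg + 5,329 kg = 7,797 kg (under)
August 2017–October 2017: 534 kg + 5,329 kg + 1,845 kg = 7,708 kg (under)
September 2017–November 2017: 5,329 kg + 1,845 kg + 3,338 kg = 10,512 kg (over)
October 2017–December 2017: 1,845 kg + 3,338 kg + 75 kg = 5,258 kg (under)
At least one window exceeds 8,410 kg.

Yes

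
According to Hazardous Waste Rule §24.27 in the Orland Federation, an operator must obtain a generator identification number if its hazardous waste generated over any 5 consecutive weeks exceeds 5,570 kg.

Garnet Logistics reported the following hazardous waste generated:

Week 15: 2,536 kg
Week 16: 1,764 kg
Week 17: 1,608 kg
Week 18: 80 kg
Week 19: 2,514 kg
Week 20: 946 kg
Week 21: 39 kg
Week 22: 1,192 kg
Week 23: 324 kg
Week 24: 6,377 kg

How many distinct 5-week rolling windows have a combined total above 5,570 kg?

3

Week 15–Week 19: 2,536 kg + 1,764 kg + 1,608 kg + 80 kg + 2,514 kg = 8,502 kg (over)
Week 16–Week 20: 1,764 kg + 1,608 kg + 80 kg + 2,514 kg + 946 kg = 6,912 kg (over)
Week 17–Week 21: 1,608 kg + 80 kg + 2,514 kg + 946 kg + 39 kg = 5,187 kg (under)
Week 18–Week 22: 80 kg + 2,514 kg + 946 kg + 39 kg + 1,192 kg = 4,771 kg (under)
Week 19–Week 23: 2,514 kg + 946 kg + 39 kg + 1,192 kg + 324 kg = 5,015 kg (under)
Week 20–Week 24: 946 kg + 39 kg + 1,192 kg + 324 kg + 6,377 kg = 8,878 kg (over)
3 windows exceed the threshold.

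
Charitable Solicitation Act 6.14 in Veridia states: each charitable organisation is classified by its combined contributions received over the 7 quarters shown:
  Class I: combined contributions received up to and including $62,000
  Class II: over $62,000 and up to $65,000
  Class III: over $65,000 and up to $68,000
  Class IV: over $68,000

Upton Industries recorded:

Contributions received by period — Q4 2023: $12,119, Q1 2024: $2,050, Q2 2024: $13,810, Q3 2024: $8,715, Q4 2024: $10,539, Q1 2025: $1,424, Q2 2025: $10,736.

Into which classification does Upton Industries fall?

Combined contributions received: $12,119 + $2,050 + $13,810 + $8,715 + $10,539 + $1,424 + $10,736 = $59,393.
$59,393 ≤ $62,000, so Class I applies.

Class I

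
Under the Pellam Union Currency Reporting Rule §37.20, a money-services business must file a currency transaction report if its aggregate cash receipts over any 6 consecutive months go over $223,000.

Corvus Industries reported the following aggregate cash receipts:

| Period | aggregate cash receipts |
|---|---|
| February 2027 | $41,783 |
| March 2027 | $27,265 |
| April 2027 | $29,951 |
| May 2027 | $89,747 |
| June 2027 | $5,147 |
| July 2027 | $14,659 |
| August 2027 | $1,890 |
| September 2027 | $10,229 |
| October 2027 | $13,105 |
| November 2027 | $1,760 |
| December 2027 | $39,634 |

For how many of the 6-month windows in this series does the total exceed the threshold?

0

February 2027–July 2027: $41,783 + $27,265 + $29,951 + $89,747 + $5,147 + $14,659 = $208,552 (under)
March 2027–August 2027: $27,265 + $29,951 + $89,747 + $5,147 + $14,659 + $1,890 = $168,659 (under)
April 2027–September 2027: $29,951 + $89,747 + $5,147 + $14,659 + $1,890 + $10,229 = $151,623 (under)
May 2027–October 2027: $89,747 + $5,147 + $14,659 + $1,890 + $10,229 + $13,105 = $134,777 (under)
June 2027–November 2027: $5,147 + $14,659 + $1,890 + $10,229 + $13,105 + $1,760 = $46,790 (under)
July 2027–December 2027: $14,659 + $1,890 + $10,229 + $13,105 + $1,760 + $39,634 = $81,277 (under)
0 windows exceed the threshold.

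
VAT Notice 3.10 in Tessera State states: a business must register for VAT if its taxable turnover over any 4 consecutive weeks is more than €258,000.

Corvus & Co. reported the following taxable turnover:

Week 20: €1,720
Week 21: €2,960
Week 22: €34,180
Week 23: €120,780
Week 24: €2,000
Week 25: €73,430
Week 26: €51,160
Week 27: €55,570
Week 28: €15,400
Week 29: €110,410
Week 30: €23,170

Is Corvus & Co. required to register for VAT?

Week 20–Week 23: €1,720 + €2,960 + €34,180 + €120,780 = €159,640 (under)
Week 21–Week 24: €2,960 + €34,180 + €120,780 + €2,000 = €159,920 (under)
Week 22–Week 25: €34,180 + €120,780 + €2,000 + €73,430 = €230,390 (under)
Week 23–Week 26: €120,780 + €2,000 + €73,430 + €51,160 = €247,370 (under)
Week 24–Week 27: €2,000 + €73,430 + €51,160 + €55,570 = €182,160 (under)
Week 25–Week 28: €73,430 + €51,160 + €55,570 + €15,400 = €195,560 (under)
Week 26–Week 29: €51,160 + €55,570 + €15,400 + €110,410 = €232,540 (under)
Week 27–Week 30: €55,570 + €15,400 + €110,410 + €23,170 = €204,550 (under)
No window exceeds €258,000.

No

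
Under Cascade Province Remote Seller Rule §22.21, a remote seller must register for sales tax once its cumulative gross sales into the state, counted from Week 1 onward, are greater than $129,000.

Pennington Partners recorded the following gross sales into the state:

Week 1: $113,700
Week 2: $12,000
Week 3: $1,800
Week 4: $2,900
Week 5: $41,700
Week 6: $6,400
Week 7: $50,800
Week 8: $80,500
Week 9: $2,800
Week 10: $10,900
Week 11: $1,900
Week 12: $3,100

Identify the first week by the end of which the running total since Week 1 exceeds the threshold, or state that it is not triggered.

Through Week 1: $113,700
Through Week 2: $125,700
Through Week 3: $127,500
Through Week 4: $130,400 ← exceeds threshold

Week 4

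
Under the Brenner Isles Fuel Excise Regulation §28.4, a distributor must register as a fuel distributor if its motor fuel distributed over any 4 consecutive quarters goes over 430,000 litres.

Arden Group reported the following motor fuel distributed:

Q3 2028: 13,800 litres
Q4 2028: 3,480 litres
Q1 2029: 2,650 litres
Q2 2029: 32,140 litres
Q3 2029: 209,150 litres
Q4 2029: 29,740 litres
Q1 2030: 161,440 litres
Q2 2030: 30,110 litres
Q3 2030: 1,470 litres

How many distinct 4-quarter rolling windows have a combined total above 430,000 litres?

2

Q3 2028–Q2 2029: 13,800 litres + 3,480 litres + 2,650 litres + 32,140 litres = 52,070 litres (under)
Q4 2028–Q3 2029: 3,480 litres + 2,650 litres + 32,140 litres + 209,150 litres = 247,420 litres (under)
Q1 2029–Q4 2029: 2,650 litres + 32,140 litres + 209,150 litres + 29,740 litres = 273,680 litres (under)
Q2 2029–Q1 2030: 32,140 litres + 209,150 litres + 29,740 litres + 161,440 litres = 432,470 litres (over)
Q3 2029–Q2 2030: 209,150 litres + 29,740 litres + 161,440 litres + 30,110 litres = 430,440 litres (over)
Q4 2029–Q3 2030: 29,740 litres + 161,440 litres + 30,110 litres + 1,470 litres = 222,760 litres (under)
2 windows exceed the threshold.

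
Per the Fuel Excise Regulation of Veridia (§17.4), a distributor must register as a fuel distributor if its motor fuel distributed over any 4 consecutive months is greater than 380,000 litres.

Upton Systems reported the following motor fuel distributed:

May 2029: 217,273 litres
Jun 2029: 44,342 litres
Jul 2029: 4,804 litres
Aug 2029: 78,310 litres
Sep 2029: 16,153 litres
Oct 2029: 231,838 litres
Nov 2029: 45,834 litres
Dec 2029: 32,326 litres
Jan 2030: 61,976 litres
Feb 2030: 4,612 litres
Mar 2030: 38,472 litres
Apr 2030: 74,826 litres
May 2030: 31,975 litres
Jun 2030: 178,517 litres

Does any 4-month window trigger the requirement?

May 2029–Aug 2029: 217,273 litres + 44,342 litres + 4,804 litres + 78,310 litres = 344,729 litres (under)
Jun 2029–Sep 2029: 44,342 litres + 4,804 litres + 78,310 litres + 16,153 litres = 143,609 litres (under)
Jul 2029–Oct 2029: 4,804 litres + 78,310 litres + 16,153 litres + 231,838 litres = 331,105 litres (under)
Aug 2029–Nov 2029: 78,310 litres + 16,153 litres + 231,838 litres + 45,834 litres = 372,135 litres (under)
Sep 2029–Dec 2029: 16,153 litres + 231,838 litres + 45,834 litres + 32,326 litres = 326,151 litres (under)
Oct 2029–Jan 2030: 231,838 litres + 45,834 litres + 32,326 litres + 61,976 litres = 371,974 litres (under)
Nov 2029–Feb 2030: 45,834 litres + 32,326 litres + 61,976 litres + 4,612 litres = 144,748 litres (under)
Dec 2029–Mar 2030: 32,326 litres + 61,976 litres + 4,612 litres + 38,472 litres = 137,386 litres (under)
Jan 2030–Apr 2030: 61,976 litres + 4,612 litres + 38,472 litres + 74,826 litres = 179,886 litres (under)
Feb 2030–May 2030: 4,612 litres + 38,472 litres + 74,826 litres + 31,975 litres = 149,885 litres (under)
Mar 2030–Jun 2030: 38,472 litres + 74,826 litres + 31,975 litres + 178,517 litres = 323,790 litres (under)
No window exceeds 380,000 litres.

No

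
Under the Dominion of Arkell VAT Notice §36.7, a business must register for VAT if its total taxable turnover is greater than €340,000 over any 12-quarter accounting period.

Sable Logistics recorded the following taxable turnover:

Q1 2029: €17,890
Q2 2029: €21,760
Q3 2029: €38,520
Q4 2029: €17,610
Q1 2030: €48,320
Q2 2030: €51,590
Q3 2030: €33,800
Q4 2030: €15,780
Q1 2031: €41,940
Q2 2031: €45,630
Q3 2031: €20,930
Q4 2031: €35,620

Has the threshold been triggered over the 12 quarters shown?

Yes

Total taxable turnover: €17,890 + €21,760 + €38,520 + €17,610 + €48,320 + €51,590 + €33,800 + €15,780 + €41,940 + €45,630 + €20,930 + €35,620 = €389,390.
€389,390 > €340,000, so the threshold is exceeded.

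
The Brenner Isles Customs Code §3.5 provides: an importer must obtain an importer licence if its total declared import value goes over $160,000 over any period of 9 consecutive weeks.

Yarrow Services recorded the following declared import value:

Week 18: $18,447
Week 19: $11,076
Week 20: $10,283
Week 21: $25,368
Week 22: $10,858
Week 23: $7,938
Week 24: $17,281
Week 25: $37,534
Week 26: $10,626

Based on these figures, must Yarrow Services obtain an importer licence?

No

Total declared import value: $18,447 + $11,076 + $10,283 + $25,368 + $10,858 + $7,938 + $17,281 + $37,534 + $10,626 = $149,411.
$149,411 ≤ $160,000, so the threshold is not exceeded.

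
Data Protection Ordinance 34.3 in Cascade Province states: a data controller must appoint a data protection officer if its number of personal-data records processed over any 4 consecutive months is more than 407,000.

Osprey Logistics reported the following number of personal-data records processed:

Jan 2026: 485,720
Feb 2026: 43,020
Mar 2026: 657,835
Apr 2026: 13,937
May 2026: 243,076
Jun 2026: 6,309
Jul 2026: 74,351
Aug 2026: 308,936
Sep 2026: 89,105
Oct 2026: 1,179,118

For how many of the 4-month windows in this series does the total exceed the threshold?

6

Jan 2026–Apr 2026: 485,720 + 43,020 + 657,835 + 13,937 = 1,200,512 (over)
Feb 2026–May 2026: 43,020 + 657,835 + 13,937 + 243,076 = 957,868 (over)
Mar 2026–Jun 2026: 657,835 + 13,937 + 243,076 + 6,309 = 921,157 (over)
Apr 2026–Jul 2026: 13,937 + 243,076 + 6,309 + 74,351 = 337,673 (under)
May 2026–Aug 2026: 243,076 + 6,309 + 74,351 + 308,936 = 632,672 (over)
Jun 2026–Sep 2026: 6,309 + 74,351 + 308,936 + 89,105 = 478,701 (over)
Jul 2026–Oct 2026: 74,351 + 308,936 + 89,105 + 1,179,118 = 1,651,510 (over)
6 windows exceed the threshold.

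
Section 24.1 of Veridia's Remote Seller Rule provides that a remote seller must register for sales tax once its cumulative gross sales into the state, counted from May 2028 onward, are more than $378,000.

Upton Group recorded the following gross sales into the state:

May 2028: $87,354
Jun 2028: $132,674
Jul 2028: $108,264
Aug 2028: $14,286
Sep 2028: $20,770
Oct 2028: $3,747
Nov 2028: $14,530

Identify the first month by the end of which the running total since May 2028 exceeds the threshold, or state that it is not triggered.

Nov 2028

Through May 2028: $87,354
Through Jun 2028: $220,028
Through Jul 2028: $328,292
Through Aug 2028: $342,578
Through Sep 2028: $363,348
Through Oct 2028: $367,095
Through Nov 2028: $381,625 ← exceeds threshold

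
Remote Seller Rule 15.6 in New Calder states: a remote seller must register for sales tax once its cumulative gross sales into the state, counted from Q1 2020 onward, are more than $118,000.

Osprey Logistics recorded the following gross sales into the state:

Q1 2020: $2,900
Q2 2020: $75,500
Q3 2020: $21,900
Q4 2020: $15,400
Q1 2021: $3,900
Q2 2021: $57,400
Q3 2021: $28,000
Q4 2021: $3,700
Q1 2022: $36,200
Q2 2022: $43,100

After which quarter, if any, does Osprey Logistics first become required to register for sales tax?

Q1 2021

Through Q1 2020: $2,900
Through Q2 2020: $78,400
Through Q3 2020: $100,300
Through Q4 2020: $115,700
Through Q1 2021: $119,600 ← exceeds threshold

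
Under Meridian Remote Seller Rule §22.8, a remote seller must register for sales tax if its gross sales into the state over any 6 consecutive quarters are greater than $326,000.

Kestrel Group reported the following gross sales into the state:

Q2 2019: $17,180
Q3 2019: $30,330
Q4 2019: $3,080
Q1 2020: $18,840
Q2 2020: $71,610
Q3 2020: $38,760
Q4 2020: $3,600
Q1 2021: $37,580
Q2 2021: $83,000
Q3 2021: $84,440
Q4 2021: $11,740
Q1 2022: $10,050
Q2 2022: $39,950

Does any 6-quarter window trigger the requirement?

No

Q2 2019–Q3 2020: $17,180 + $30,330 + $3,080 + $18,840 + $71,610 + $38,760 = $179,800 (under)
Q3 2019–Q4 2020: $30,330 + $3,080 + $18,840 + $71,610 + $38,760 + $3,600 = $166,220 (under)
Q4 2019–Q1 2021: $3,080 + $18,840 + $71,610 + $38,760 + $3,600 + $37,580 = $173,470 (under)
Q1 2020–Q2 2021: $18,840 + $71,610 + $38,760 + $3,600 + $37,580 + $83,000 = $253,390 (under)
Q2 2020–Q3 2021: $71,610 + $38,760 + $3,600 + $37,580 + $83,000 + $84,440 = $318,990 (under)
Q3 2020–Q4 2021: $38,760 + $3,600 + $37,580 + $83,000 + $84,440 + $11,740 = $259,120 (under)
Q4 2020–Q1 2022: $3,600 + $37,580 + $83,000 + $84,440 + $11,740 + $10,050 = $230,410 (under)
Q1 2021–Q2 2022: $37,580 + $83,000 + $84,440 + $11,740 + $10,050 + $39,950 = $266,760 (under)
No window exceeds $326,000.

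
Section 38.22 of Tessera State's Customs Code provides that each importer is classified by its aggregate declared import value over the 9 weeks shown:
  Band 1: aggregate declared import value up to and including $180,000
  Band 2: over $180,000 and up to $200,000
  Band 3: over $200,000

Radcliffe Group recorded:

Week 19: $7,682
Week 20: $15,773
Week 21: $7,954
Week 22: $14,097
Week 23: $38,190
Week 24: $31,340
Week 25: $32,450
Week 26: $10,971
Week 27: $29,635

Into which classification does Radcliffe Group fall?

Aggregate declared import value: $7,682 + $15,773 + $7,954 + $14,097 + $38,190 + $31,340 + $32,450 + $10,971 + $29,635 = $188,092.
$180,000 < $188,092 ≤ $200,000, so Band 2 applies.

Band 2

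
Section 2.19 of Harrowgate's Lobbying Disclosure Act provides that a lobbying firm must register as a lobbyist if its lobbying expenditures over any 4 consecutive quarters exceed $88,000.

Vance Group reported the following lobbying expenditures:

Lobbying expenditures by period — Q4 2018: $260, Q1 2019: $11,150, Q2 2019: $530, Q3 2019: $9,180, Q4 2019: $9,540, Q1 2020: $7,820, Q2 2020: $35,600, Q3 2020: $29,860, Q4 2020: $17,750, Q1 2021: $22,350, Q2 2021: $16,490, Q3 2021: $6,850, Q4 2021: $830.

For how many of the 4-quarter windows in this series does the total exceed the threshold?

2

Q4 2018–Q3 2019: $260 + $11,150 + $530 + $9,180 = $21,120 (under)
Q1 2019–Q4 2019: $11,150 + $530 + $9,180 + $9,540 = $30,400 (under)
Q2 2019–Q1 2020: $530 + $9,180 + $9,540 + $7,820 = $27,070 (under)
Q3 2019–Q2 2020: $9,180 + $9,540 + $7,820 + $35,600 = $62,140 (under)
Q4 2019–Q3 2020: $9,540 + $7,820 + $35,600 + $29,860 = $82,820 (under)
Q1 2020–Q4 2020: $7,820 + $35,600 + $29,860 + $17,750 = $91,030 (over)
Q2 2020–Q1 2021: $35,600 + $29,860 + $17,750 + $22,350 = $105,560 (over)
Q3 2020–Q2 2021: $29,860 + $17,750 + $22,350 + $16,490 = $86,450 (under)
Q4 2020–Q3 2021: $17,750 + $22,350 + $16,490 + $6,850 = $63,440 (under)
Q1 2021–Q4 2021: $22,350 + $16,490 + $6,850 + $830 = $46,520 (under)
2 windows exceed the threshold.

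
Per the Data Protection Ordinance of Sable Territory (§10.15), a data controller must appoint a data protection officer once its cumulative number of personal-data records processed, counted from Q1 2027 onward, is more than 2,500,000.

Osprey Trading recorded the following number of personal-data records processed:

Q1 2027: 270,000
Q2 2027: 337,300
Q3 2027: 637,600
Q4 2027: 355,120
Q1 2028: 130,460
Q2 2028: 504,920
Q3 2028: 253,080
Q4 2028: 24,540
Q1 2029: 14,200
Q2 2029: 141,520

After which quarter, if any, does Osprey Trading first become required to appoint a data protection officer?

Through Q1 2027: 270,000
Through Q2 2027: 607,300
Through Q3 2027: 1,244,900
Through Q4 2027: 1,600,020
Through Q1 2028: 1,730,480
Through Q2 2028: 2,235,400
Through Q3 2028: 2,488,480
Through Q4 2028: 2,513,020 ← exceeds threshold

Q4 2028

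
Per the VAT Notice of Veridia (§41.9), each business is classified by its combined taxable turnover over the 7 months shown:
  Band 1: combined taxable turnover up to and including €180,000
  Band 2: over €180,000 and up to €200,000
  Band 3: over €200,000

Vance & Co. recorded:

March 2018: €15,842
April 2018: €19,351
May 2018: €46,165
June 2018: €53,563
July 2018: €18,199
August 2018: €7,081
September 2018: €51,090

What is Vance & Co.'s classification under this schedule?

Band 3

Combined taxable turnover: €15,842 + €19,351 + €46,165 + €53,563 + €18,199 + €7,081 + €51,090 = €211,291.
€211,291 > €200,000, so Band 3 applies.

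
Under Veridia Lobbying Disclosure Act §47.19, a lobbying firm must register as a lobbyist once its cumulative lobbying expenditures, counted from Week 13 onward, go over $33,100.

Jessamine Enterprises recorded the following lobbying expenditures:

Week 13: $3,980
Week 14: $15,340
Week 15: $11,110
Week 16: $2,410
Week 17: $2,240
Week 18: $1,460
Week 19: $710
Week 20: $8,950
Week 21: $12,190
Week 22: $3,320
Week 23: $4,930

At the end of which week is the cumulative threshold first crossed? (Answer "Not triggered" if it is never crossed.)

Through Week 13: $3,980
Through Week 14: $19,320
Through Week 15: $30,430
Through Week 16: $32,840
Through Week 17: $35,080 ← exceeds threshold

Week 17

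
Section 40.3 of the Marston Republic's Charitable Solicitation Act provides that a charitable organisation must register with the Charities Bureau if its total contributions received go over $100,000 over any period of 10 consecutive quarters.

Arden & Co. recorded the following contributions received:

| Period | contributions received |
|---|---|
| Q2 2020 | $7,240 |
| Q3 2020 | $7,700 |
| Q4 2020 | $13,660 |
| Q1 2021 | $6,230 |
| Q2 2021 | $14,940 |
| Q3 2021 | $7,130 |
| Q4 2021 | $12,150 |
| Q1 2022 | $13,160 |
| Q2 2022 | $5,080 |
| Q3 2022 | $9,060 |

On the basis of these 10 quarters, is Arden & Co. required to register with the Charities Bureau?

Total contributions received: $7,240 + $7,700 + $13,660 + $6,230 + $14,940 + $7,130 + $12,150 + $13,160 + $5,080 + $9,060 = $96,350.
$96,350 ≤ $100,000, so the threshold is not exceeded.

No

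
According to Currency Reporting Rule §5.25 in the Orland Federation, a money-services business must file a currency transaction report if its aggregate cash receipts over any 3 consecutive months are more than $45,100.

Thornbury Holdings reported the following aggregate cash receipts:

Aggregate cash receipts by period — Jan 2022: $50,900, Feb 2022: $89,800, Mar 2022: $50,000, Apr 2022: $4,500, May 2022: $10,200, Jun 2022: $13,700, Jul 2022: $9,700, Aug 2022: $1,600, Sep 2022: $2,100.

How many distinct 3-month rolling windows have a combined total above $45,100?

3

Jan 2022–Mar 2022: $50,900 + $89,800 + $50,000 = $190,700 (over)
Feb 2022–Apr 2022: $89,800 + $50,000 + $4,500 = $144,300 (over)
Mar 2022–May 2022: $50,000 + $4,500 + $10,200 = $64,700 (over)
Apr 2022–Jun 2022: $4,500 + $10,200 + $13,700 = $28,400 (under)
May 2022–Jul 2022: $10,200 + $13,700 + $9,700 = $33,600 (under)
Jun 2022–Aug 2022: $13,700 + $9,700 + $1,600 = $25,000 (under)
Jul 2022–Sep 2022: $9,700 + $1,600 + $2,100 = $13,400 (under)
3 windows exceed the threshold.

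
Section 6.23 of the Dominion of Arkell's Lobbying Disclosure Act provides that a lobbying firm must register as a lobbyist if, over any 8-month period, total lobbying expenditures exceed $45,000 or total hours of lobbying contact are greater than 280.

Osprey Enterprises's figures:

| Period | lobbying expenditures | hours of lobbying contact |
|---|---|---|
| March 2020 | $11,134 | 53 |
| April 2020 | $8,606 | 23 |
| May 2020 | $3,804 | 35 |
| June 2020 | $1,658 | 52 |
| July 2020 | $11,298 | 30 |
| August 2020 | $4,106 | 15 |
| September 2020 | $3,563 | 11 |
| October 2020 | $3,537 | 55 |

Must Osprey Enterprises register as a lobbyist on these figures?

Total lobbying expenditures: $11,134 + $8,606 + $3,804 + $1,658 + $11,298 + $4,106 + $3,563 + $3,537 = $47,706 (> $45,000).
Total hours of lobbying contact: 53 + 23 + 35 + 52 + 30 + 15 + 11 + 55 = 274 (≤ 280).
The test is 'or': at least one threshold is exceeded.

Yes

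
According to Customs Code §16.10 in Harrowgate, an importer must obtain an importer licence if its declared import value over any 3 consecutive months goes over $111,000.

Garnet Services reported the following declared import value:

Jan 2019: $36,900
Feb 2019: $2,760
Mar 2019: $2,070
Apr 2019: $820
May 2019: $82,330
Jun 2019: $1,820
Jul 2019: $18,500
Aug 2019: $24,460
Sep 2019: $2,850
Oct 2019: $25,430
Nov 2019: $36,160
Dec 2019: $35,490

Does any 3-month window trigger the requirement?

No

Jan 2019–Mar 2019: $36,900 + $2,760 + $2,070 = $41,730 (under)
Feb 2019–Apr 2019: $2,760 + $2,070 + $820 = $5,650 (under)
Mar 2019–May 2019: $2,070 + $820 + $82,330 = $85,220 (under)
Apr 2019–Jun 2019: $820 + $82,330 + $1,820 = $84,970 (under)
May 2019–Jul 2019: $82,330 + $1,820 + $18,500 = $102,650 (under)
Jun 2019–Aug 2019: $1,820 + $18,500 + $24,460 = $44,780 (under)
Jul 2019–Sep 2019: $18,500 + $24,460 + $2,850 = $45,810 (under)
Aug 2019–Oct 2019: $24,460 + $2,850 + $25,430 = $52,740 (under)
Sep 2019–Nov 2019: $2,850 + $25,430 + $36,160 = $64,440 (under)
Oct 2019–Dec 2019: $25,430 + $36,160 + $35,490 = $97,080 (under)
No window exceeds $111,000.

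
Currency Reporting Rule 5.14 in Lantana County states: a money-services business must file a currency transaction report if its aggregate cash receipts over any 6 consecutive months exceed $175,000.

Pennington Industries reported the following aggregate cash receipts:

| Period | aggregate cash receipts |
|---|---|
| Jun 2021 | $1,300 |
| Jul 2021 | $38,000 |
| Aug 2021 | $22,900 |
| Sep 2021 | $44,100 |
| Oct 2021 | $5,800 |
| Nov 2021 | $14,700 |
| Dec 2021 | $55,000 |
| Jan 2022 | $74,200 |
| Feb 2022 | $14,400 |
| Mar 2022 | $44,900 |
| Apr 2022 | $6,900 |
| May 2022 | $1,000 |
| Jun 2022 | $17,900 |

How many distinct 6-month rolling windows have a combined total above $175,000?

Jun 2021–Nov 2021: $1,300 + $38,000 + $22,900 + $44,100 + $5,800 + $14,700 = $126,800 (under)
Jul 2021–Dec 2021: $38,000 + $22,900 + $44,100 + $5,800 + $14,700 + $55,000 = $180,500 (over)
Aug 2021–Jan 2022: $22,900 + $44,100 + $5,800 + $14,700 + $55,000 + $74,200 = $216,700 (over)
Sep 2021–Feb 2022: $44,100 + $5,800 + $14,700 + $55,000 + $74,200 + $14,400 = $208,200 (over)
Oct 2021–Mar 2022: $5,800 + $14,700 + $55,000 + $74,200 + $14,400 + $44,900 = $209,000 (over)
Nov 2021–Apr 2022: $14,700 + $55,000 + $74,200 + $14,400 + $44,900 + $6,900 = $210,100 (over)
Dec 2021–May 2022: $55,000 + $74,200 + $14,400 + $44,900 + $6,900 + $1,000 = $196,400 (over)
Jan 2022–Jun 2022: $74,200 + $14,400 + $44,900 + $6,900 + $1,000 + $17,900 = $159,300 (under)
6 windows exceed the threshold.

6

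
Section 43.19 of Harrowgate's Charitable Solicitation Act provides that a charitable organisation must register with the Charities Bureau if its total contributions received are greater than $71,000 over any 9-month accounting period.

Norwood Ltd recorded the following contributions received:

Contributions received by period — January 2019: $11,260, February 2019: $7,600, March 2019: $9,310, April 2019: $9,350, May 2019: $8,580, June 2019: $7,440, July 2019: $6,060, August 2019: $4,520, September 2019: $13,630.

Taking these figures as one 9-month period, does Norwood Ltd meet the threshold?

Yes

Total contributions received: $11,260 + $7,600 + $9,310 + $9,350 + $8,580 + $7,440 + $6,060 + $4,520 + $13,630 = $77,750.
$77,750 > $71,000, so the threshold is exceeded.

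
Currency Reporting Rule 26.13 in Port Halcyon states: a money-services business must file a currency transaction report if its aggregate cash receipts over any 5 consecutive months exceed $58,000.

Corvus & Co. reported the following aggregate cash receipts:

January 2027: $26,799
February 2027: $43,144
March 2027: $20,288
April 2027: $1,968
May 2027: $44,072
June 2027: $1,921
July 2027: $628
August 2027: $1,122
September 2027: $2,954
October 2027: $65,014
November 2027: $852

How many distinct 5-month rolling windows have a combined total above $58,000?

5

January 2027–May 2027: $26,799 + $43,144 + $20,288 + $1,968 + $44,072 = $136,271 (over)
February 2027–June 2027: $43,144 + $20,288 + $1,968 + $44,072 + $1,921 = $111,393 (over)
March 2027–July 2027: $20,288 + $1,968 + $44,072 + $1,921 + $628 = $68,877 (over)
April 2027–August 2027: $1,968 + $44,072 + $1,921 + $628 + $1,122 = $49,711 (under)
May 2027–September 2027: $44,072 + $1,921 + $628 + $1,122 + $2,954 = $50,697 (under)
June 2027–October 2027: $1,921 + $628 + $1,122 + $2,954 + $65,014 = $71,639 (over)
July 2027–November 2027: $628 + $1,122 + $2,954 + $65,014 + $852 = $70,570 (over)
5 windows exceed the threshold.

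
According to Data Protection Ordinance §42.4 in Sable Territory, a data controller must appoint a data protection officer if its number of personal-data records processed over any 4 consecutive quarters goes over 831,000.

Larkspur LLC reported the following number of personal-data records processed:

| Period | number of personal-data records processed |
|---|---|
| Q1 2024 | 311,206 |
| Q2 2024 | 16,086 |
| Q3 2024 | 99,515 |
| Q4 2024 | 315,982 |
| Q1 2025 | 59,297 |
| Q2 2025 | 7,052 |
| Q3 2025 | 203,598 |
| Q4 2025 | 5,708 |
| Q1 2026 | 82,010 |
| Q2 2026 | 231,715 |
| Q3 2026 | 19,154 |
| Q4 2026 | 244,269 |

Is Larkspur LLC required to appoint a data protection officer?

Q1 2024–Q4 2024: 311,206 + 16,086 + 99,515 + 315,982 = 742,789 (under)
Q2 2024–Q1 2025: 16,086 + 99,515 + 315,982 + 59,297 = 490,880 (under)
Q3 2024–Q2 2025: 99,515 + 315,982 + 59,297 + 7,052 = 481,846 (under)
Q4 2024–Q3 2025: 315,982 + 59,297 + 7,052 + 203,598 = 585,929 (under)
Q1 2025–Q4 2025: 59,297 + 7,052 + 203,598 + 5,708 = 275,655 (under)
Q2 2025–Q1 2026: 7,052 + 203,598 + 5,708 + 82,010 = 298,368 (under)
Q3 2025–Q2 2026: 203,598 + 5,708 + 82,010 + 231,715 = 523,031 (under)
Q4 2025–Q3 2026: 5,708 + 82,010 + 231,715 + 19,154 = 338,587 (under)
Q1 2026–Q4 2026: 82,010 + 231,715 + 19,154 + 244,269 = 577,148 (under)
No window exceeds 831,000.

No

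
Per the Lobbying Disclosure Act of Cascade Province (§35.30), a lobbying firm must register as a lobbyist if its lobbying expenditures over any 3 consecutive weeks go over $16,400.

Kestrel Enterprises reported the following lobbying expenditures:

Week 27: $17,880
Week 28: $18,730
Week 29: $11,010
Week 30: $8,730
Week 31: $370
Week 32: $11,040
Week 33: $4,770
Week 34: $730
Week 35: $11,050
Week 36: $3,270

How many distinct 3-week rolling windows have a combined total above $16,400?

6

Week 27–Week 29: $17,880 + $18,730 + $11,010 = $47,620 (over)
Week 28–Week 30: $18,730 + $11,010 + $8,730 = $38,470 (over)
Week 29–Week 31: $11,010 + $8,730 + $370 = $20,110 (over)
Week 30–Week 32: $8,730 + $370 + $11,040 = $20,140 (over)
Week 31–Week 33: $370 + $11,040 + $4,770 = $16,180 (under)
Week 32–Week 34: $11,040 + $4,770 + $730 = $16,540 (over)
Week 33–Week 35: $4,770 + $730 + $11,050 = $16,550 (over)
Week 34–Week 36: $730 + $11,050 + $3,270 = $15,050 (under)
6 windows exceed the threshold.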